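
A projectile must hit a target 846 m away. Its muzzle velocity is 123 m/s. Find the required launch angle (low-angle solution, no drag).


sin(2*theta) = R*g/v0^2 = 846*9.81/123^2 = 0.548566, theta = arcsin(0.548566)/2 = 16.63°

16.63 degrees


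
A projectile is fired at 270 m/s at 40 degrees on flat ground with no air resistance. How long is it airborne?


T = 2*v0*sin(theta)/g = 2*270*sin(40°)/9.81 = 35.38 s

35.38 s


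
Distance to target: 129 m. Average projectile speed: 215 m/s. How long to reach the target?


t = d/v = 129/215 = 0.6 s

0.6 s


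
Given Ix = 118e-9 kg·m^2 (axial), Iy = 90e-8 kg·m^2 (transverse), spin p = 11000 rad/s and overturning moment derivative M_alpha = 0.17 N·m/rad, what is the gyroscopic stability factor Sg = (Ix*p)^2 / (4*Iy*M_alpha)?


Sg = Ix^2 * p^2 / (4 * Iy * M_alpha) = (118e-9)^2 * 11000^2 / (4 * 90e-8 * 0.17) = 2.753

2.753


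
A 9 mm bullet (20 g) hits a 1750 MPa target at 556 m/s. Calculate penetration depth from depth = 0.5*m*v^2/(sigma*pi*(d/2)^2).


A = pi*(d/2)^2 = pi*(9/2)^2 = 63.6173 mm^2
E = 0.5*m*v^2 = 0.5*0.02*556^2 = 3091.36 J
depth = E/(sigma*A) = 3091.36 J / (1750 MPa * 63.6173 mm^2) = 3091.36/(1750 * 63.6173) m = 0.0277675 m ≈ 27.77 mm

27.77 mm


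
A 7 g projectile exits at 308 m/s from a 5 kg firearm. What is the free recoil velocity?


v_recoil = m_p * v_p / m_gun = 0.007 * 308 / 5 = 0.4312 m/s

0.4312 m/s


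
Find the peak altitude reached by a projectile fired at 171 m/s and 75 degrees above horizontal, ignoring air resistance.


H = (v0*sin(theta))^2 / (2g) = (171*sin(75°))^2 / (2*9.81) = 1391 m

1391 m


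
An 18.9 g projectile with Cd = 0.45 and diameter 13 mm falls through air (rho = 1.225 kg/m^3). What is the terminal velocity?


A = pi*(d/2)^2 = pi*(13/2000)^2 = 1.32732e-04 m^2
vt = sqrt(2mg/(Cd*rho*A)) = sqrt(2*0.0189*9.81/(0.45 * 1.225 * 1.32732e-04)) = 71.19 m/s

71.19 m/s


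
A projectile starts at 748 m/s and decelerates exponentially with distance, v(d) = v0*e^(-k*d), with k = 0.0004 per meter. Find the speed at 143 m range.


v = v0*exp(-k*d) = 748*exp(-0.0004*143) = 706.4 m/s

706.4 m/s


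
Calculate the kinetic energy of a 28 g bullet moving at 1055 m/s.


E = 0.5*m*v^2 = 0.5*0.028*1055^2 = 15582 J

15582 J


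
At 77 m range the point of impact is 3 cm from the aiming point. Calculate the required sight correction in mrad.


1 mrad subtends 1 cm per 10 m of range, so adj = error_cm / (dist_m / 10) = 3 / (77/10) = 0.3896 mrad

0.3896 mrad


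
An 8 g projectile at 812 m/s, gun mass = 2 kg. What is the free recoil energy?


v_r = m_p*v_p/m_gun = 0.008*812/2 = 3.248 m/s, E_r = 0.5*m_gun*v_r^2 = 0.5*2*3.248^2 = 10.55 J

10.55 J


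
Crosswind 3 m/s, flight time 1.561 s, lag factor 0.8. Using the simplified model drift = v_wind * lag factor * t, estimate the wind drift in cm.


drift = v_wind * lag * t = 3 * 0.8 * 1.561 = 3.7464 m ≈ 374.6 cm

374.6 cm


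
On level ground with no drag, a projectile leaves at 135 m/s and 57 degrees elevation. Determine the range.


R = v0^2 * sin(2*theta) / g = 135^2 * sin(2*57°) / 9.81 = 1697 m

1697 m


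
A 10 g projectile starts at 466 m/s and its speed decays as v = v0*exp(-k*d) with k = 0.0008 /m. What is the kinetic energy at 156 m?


v = v0*exp(-k*d) = 466*exp(-0.0008*156) = 411.326 m/s
E = 0.5*m*v^2 = 0.5*0.01*411.326^2 = 845.9 J

845.9 J


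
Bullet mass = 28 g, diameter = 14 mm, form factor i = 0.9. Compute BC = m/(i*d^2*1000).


BC = m/(i*d^2*1000) = 28/(0.9 * 14^2 * 1000) = 0.0001587

0.0001587


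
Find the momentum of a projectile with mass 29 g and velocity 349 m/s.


p = m*v = 0.029*349 = 10.12 kg·m/s

10.12 kg·m/s


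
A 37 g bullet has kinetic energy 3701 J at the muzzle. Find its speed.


v = sqrt(2*E/m) = sqrt(2*3701/0.037) = 447.3 m/s

447.3 m/s


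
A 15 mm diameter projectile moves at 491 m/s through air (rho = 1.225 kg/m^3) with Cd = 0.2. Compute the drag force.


A = pi*(d/2)^2 = pi*(15/2000)^2 = 1.76715e-04 m^2
Fd = 0.5*Cd*rho*A*v^2 = 0.5*0.2*1.225*1.76715e-04*491^2 = 5.219 N

5.219 N


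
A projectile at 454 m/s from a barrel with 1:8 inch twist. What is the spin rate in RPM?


twist_m = 8*0.0254 = 0.2032 m
spin = v/twist = 454/0.2032 = 2234.252 rev/s
RPM = spin*60 = 2234.252*60 ≈ 134055 RPM

134055 RPM


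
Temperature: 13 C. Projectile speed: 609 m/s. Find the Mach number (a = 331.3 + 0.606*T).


a = 331.3 + 0.606*(13) = 339.178 m/s
M = v/a = 609/339.178 = 1.796

1.796


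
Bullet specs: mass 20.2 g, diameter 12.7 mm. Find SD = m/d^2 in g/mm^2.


SD = m/d^2 = 20.2/12.7^2 = 0.1252 g/mm^2

0.1252 g/mm^2


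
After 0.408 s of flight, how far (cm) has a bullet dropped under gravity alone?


drop = 0.5*g*t^2 = 0.5*9.81*0.408^2 = 0.816506 m ≈ 81.65 cm

81.65 cm


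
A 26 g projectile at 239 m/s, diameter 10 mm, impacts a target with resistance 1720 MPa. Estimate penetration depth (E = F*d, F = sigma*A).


A = pi*(d/2)^2 = pi*(10/2)^2 = 78.5398 mm^2
E = 0.5*m*v^2 = 0.5*0.026*239^2 = 742.573 J
depth = E/(sigma*A) = 742.573 J / (1720 MPa * 78.5398 mm^2) = 742.573/(1720 * 78.5398) m = 0.00549694 m ≈ 5.497 mm

5.497 mm


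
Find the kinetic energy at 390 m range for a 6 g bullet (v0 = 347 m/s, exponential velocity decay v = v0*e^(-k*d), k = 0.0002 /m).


v = v0*exp(-k*d) = 347*exp(-0.0002*390) = 320.963 m/s
E = 0.5*m*v^2 = 0.5*0.006*320.963^2 = 309.1 J

309.1 J


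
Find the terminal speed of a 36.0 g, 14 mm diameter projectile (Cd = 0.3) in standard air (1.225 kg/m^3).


A = pi*(d/2)^2 = pi*(14/2000)^2 = 1.53938e-04 m^2
vt = sqrt(2mg/(Cd*rho*A)) = sqrt(2*0.036*9.81/(0.3 * 1.225 * 1.53938e-04)) = 111.7 m/s

111.7 m/s


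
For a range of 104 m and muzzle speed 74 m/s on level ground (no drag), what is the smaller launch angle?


sin(2*theta) = R*g/v0^2 = 104*9.81/74^2 = 0.186311, theta = arcsin(0.186311)/2 = 5.369°

5.369 degrees


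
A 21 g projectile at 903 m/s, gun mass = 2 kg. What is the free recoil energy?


v_r = m_p*v_p/m_gun = 0.021*903/2 = 9.4815 m/s, E_r = 0.5*m_gun*v_r^2 = 0.5*2*9.4815^2 = 89.9 J

89.9 J


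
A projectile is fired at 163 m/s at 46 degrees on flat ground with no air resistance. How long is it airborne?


T = 2*v0*sin(theta)/g = 2*163*sin(46°)/9.81 = 23.9 s

23.9 s


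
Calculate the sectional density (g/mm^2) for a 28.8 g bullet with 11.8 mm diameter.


SD = m/d^2 = 28.8/11.8^2 = 0.2068 g/mm^2

0.2068 g/mm^2


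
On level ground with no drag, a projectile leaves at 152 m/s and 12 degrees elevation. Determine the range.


R = v0^2 * sin(2*theta) / g = 152^2 * sin(2*12°) / 9.81 = 957.9 m

957.9 m


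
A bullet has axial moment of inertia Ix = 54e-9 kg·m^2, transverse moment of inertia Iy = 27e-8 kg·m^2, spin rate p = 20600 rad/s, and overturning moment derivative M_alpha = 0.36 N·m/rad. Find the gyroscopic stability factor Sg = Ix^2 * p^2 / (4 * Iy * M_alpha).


Sg = Ix^2 * p^2 / (4 * Iy * M_alpha) = (54e-9)^2 * 20600^2 / (4 * 27e-8 * 0.36) = 3.183

3.183


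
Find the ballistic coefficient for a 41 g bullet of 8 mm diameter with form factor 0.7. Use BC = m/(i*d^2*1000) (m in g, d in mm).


BC = m/(i*d^2*1000) = 41/(0.7 * 8^2 * 1000) = 0.0009152

0.0009152


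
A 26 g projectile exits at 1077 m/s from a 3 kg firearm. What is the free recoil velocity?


v_recoil = m_p * v_p / m_gun = 0.026 * 1077 / 3 = 9.334 m/s

9.334 m/s


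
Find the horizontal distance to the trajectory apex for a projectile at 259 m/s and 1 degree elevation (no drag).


R = v0^2*sin(2*theta)/g = 259^2*sin(2*1°)/9.81 = 238.644 m
apex_dist = R/2 = 238.644/2 = 119.3 m

119.3 m


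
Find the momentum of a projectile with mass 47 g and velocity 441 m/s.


p = m*v = 0.047*441 = 20.73 kg·m/s

20.73 kg·m/s


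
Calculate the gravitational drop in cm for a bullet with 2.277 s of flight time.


drop = 0.5*g*t^2 = 0.5*9.81*2.277^2 = 25.4311 m ≈ 2543 cm

2543 cm


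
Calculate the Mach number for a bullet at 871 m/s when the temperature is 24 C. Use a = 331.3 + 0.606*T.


a = 331.3 + 0.606*(24) = 345.844 m/s
M = v/a = 871/345.844 = 2.518

2.518


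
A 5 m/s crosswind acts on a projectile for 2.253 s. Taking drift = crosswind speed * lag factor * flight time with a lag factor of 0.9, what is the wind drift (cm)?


drift = v_wind * lag * t = 5 * 0.9 * 2.253 = 10.1385 m ≈ 1014 cm

1014 cm


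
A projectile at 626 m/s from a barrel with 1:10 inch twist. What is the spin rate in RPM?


twist_m = 10*0.0254 = 0.254 m
spin = v/twist = 626/0.254 = 2464.567 rev/s
RPM = spin*60 = 2464.567*60 ≈ 147874 RPM

147874 RPM


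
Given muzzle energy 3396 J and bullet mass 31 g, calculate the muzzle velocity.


v = sqrt(2*E/m) = sqrt(2*3396/0.031) = 468.1 m/s

468.1 m/s


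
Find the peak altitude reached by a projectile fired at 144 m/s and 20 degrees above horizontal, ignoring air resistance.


H = (v0*sin(theta))^2 / (2g) = (144*sin(20°))^2 / (2*9.81) = 123.6 m

123.6 m


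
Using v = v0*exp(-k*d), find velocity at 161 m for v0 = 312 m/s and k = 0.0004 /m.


v = v0*exp(-k*d) = 312*exp(-0.0004*161) = 292.5 m/s

292.5 m/s


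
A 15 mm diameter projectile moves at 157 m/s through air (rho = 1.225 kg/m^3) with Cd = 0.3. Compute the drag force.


A = pi*(d/2)^2 = pi*(15/2000)^2 = 1.76715e-04 m^2
Fd = 0.5*Cd*rho*A*v^2 = 0.5*0.3*1.225*1.76715e-04*157^2 = 0.8004 N

0.8004 N


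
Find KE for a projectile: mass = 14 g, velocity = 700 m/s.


E = 0.5*m*v^2 = 0.5*0.014*700^2 = 3430 J

3430 J


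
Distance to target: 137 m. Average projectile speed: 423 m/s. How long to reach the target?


t = d/v = 137/423 = 0.3239 s

0.3239 s


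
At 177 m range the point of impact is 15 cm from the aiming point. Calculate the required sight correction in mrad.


1 mrad subtends 1 cm per 10 m of range, so adj = error_cm / (dist_m / 10) = 15 / (177/10) = 0.8475 mrad

0.8475 mrad


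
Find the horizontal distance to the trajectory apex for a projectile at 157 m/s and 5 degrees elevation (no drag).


R = v0^2*sin(2*theta)/g = 157^2*sin(2*5°)/9.81 = 436.315 m
apex_dist = R/2 = 436.315/2 = 218.2 m

218.2 m


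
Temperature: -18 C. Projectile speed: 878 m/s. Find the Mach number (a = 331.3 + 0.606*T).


a = 331.3 + 0.606*(-18) = 320.392 m/s
M = v/a = 878/320.392 = 2.74

2.74


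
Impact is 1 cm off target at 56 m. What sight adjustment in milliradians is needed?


1 mrad subtends 1 cm per 10 m of range, so adj = error_cm / (dist_m / 10) = 1 / (56/10) = 0.1786 mrad

0.1786 mrad


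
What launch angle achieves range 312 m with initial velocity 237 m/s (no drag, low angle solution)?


sin(2*theta) = R*g/v0^2 = 312*9.81/237^2 = 0.0544913, theta = arcsin(0.0544913)/2 = 1.562°

1.562 degrees


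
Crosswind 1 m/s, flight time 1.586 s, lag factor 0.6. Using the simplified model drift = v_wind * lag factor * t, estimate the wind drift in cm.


drift = v_wind * lag * t = 1 * 0.6 * 1.586 = 0.9516 m ≈ 95.16 cm

95.16 cm


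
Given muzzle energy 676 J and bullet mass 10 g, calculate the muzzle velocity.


v = sqrt(2*E/m) = sqrt(2*676/0.01) = 367.7 m/s

367.7 m/s


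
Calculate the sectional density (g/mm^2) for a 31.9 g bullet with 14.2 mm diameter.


SD = m/d^2 = 31.9/14.2^2 = 0.1582 g/mm^2

0.1582 g/mm^2


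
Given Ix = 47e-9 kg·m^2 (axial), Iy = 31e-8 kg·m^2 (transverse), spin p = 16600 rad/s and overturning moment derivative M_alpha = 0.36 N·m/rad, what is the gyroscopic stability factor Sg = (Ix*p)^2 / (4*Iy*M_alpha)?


Sg = Ix^2 * p^2 / (4 * Iy * M_alpha) = (47e-9)^2 * 16600^2 / (4 * 31e-8 * 0.36) = 1.364

1.364


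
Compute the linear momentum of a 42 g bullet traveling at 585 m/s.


p = m*v = 0.042*585 = 24.57 kg·m/s

24.57 kg·m/s


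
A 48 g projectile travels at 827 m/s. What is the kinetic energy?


E = 0.5*m*v^2 = 0.5*0.048*827^2 = 16414 J

16414 J


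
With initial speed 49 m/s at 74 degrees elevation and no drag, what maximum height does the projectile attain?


H = (v0*sin(theta))^2 / (2g) = (49*sin(74°))^2 / (2*9.81) = 113.1 m

113.1 m


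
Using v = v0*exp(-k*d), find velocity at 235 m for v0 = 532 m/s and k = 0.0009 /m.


v = v0*exp(-k*d) = 532*exp(-0.0009*235) = 430.6 m/s

430.6 m/s


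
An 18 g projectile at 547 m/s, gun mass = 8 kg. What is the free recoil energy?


v_r = m_p*v_p/m_gun = 0.018*547/8 = 1.23075 m/s, E_r = 0.5*m_gun*v_r^2 = 0.5*8*1.23075^2 = 6.059 J

6.059 J


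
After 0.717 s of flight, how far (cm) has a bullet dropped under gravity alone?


drop = 0.5*g*t^2 = 0.5*9.81*0.717^2 = 2.52161 m ≈ 252.2 cm

252.2 cm


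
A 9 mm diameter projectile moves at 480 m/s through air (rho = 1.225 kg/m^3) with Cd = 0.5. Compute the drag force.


A = pi*(d/2)^2 = pi*(9/2000)^2 = 6.36173e-05 m^2
Fd = 0.5*Cd*rho*A*v^2 = 0.5*0.5*1.225*6.36173e-05*480^2 = 4.489 N

4.489 N


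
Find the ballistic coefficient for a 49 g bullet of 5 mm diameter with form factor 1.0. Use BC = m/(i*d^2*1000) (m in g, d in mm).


BC = m/(i*d^2*1000) = 49/(1.0 * 5^2 * 1000) = 0.00196

0.00196


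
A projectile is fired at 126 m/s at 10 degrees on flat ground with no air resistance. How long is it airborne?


T = 2*v0*sin(theta)/g = 2*126*sin(10°)/9.81 = 4.461 s

4.461 s


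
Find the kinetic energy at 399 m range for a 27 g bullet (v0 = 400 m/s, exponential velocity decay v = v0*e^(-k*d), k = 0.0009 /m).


v = v0*exp(-k*d) = 400*exp(-0.0009*399) = 279.322 m/s
E = 0.5*m*v^2 = 0.5*0.027*279.322^2 = 1053 J

1053 J


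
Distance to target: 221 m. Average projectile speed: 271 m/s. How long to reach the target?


t = d/v = 221/271 = 0.8155 s

0.8155 s


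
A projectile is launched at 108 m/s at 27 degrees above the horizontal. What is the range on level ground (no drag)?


R = v0^2 * sin(2*theta) / g = 108^2 * sin(2*27°) / 9.81 = 961.9 m

961.9 m


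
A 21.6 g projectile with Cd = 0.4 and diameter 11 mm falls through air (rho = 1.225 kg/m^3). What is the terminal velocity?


A = pi*(d/2)^2 = pi*(11/2000)^2 = 9.50332e-05 m^2
vt = sqrt(2mg/(Cd*rho*A)) = sqrt(2*0.0216*9.81/(0.4 * 1.225 * 9.50332e-05)) = 95.4 m/s

95.4 m/s


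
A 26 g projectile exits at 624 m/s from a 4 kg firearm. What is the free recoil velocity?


v_recoil = m_p * v_p / m_gun = 0.026 * 624 / 4 = 4.056 m/s

4.056 m/s


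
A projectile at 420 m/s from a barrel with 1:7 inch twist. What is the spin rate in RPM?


twist_m = 7*0.0254 = 0.1778 m
spin = v/twist = 420/0.1778 = 2362.205 rev/s
RPM = spin*60 = 2362.205*60 ≈ 141732 RPM

141732 RPM


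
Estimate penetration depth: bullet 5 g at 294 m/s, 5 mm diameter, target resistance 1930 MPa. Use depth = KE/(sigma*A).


A = pi*(d/2)^2 = pi*(5/2)^2 = 19.635 mm^2
E = 0.5*m*v^2 = 0.5*0.005*294^2 = 216.09 J
depth = E/(sigma*A) = 216.09 J / (1930 MPa * 19.635 mm^2) = 216.09/(1930 * 19.635) m = 0.00570227 m ≈ 5.702 mm

5.702 mm


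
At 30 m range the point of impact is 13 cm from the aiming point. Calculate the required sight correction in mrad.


1 mrad subtends 1 cm per 10 m of range, so adj = error_cm / (dist_m / 10) = 13 / (30/10) = 4.333 mrad

4.333 mrad


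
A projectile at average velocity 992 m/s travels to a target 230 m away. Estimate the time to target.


t = d/v = 230/992 = 0.2319 s

0.2319 s


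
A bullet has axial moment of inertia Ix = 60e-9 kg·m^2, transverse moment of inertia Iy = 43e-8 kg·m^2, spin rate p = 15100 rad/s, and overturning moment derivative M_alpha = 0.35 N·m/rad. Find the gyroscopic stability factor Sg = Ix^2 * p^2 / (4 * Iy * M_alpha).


Sg = Ix^2 * p^2 / (4 * Iy * M_alpha) = (60e-9)^2 * 15100^2 / (4 * 43e-8 * 0.35) = 1.364

1.364


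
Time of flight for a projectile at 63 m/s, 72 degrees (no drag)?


T = 2*v0*sin(theta)/g = 2*63*sin(72°)/9.81 = 12.22 s

12.22 s


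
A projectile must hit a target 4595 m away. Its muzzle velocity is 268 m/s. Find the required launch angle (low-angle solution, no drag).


sin(2*theta) = R*g/v0^2 = 4595*9.81/268^2 = 0.627603, theta = arcsin(0.627603)/2 = 19.44°

19.44 degrees


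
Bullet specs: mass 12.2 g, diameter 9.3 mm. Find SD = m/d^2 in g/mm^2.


SD = m/d^2 = 12.2/9.3^2 = 0.1411 g/mm^2

0.1411 g/mm^2


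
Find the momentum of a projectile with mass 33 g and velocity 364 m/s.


p = m*v = 0.033*364 = 12.01 kg·m/s

12.01 kg·m/s


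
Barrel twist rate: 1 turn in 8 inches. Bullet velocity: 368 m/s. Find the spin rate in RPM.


twist_m = 8*0.0254 = 0.2032 m
spin = v/twist = 368/0.2032 = 1811.024 rev/s
RPM = spin*60 = 1811.024*60 ≈ 108661 RPM

108661 RPM


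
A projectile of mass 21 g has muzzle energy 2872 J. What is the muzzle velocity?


v = sqrt(2*E/m) = sqrt(2*2872/0.021) = 523 m/s

523 m/s


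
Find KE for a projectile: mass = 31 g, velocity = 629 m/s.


E = 0.5*m*v^2 = 0.5*0.031*629^2 = 6132 J

6132 J


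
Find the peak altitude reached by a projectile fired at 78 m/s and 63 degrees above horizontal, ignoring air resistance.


H = (v0*sin(theta))^2 / (2g) = (78*sin(63°))^2 / (2*9.81) = 246.2 m

246.2 m


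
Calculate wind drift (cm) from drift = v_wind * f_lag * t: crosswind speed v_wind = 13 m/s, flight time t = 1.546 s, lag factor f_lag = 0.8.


drift = v_wind * lag * t = 13 * 0.8 * 1.546 = 16.0784 m ≈ 1608 cm

1608 cm


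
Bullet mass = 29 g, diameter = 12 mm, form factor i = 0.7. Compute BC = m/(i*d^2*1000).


BC = m/(i*d^2*1000) = 29/(0.7 * 12^2 * 1000) = 0.0002877

0.0002877


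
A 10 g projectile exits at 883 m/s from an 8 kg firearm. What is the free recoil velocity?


v_recoil = m_p * v_p / m_gun = 0.01 * 883 / 8 = 1.104 m/s

1.104 m/s


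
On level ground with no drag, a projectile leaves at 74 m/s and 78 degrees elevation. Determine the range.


R = v0^2 * sin(2*theta) / g = 74^2 * sin(2*78°) / 9.81 = 227 m

227 m


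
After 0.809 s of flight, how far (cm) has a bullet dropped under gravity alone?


drop = 0.5*g*t^2 = 0.5*9.81*0.809^2 = 3.21023 m ≈ 321 cm

321 cm


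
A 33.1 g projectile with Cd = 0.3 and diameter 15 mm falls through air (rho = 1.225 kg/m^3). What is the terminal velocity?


A = pi*(d/2)^2 = pi*(15/2000)^2 = 1.76715e-04 m^2
vt = sqrt(2mg/(Cd*rho*A)) = sqrt(2*0.0331*9.81/(0.3 * 1.225 * 1.76715e-04)) = 100 m/s

100 m/s


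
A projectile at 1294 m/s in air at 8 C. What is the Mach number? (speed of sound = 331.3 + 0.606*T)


a = 331.3 + 0.606*(8) = 336.148 m/s
M = v/a = 1294/336.148 = 3.849

3.849


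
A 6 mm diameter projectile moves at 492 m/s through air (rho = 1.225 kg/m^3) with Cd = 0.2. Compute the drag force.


A = pi*(d/2)^2 = pi*(6/2000)^2 = 2.82743e-05 m^2
Fd = 0.5*Cd*rho*A*v^2 = 0.5*0.2*1.225*2.82743e-05*492^2 = 0.8384 N

0.8384 N


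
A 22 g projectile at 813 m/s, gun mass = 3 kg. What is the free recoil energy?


v_r = m_p*v_p/m_gun = 0.022*813/3 = 5.962 m/s, E_r = 0.5*m_gun*v_r^2 = 0.5*3*5.962^2 = 53.32 J

53.32 J


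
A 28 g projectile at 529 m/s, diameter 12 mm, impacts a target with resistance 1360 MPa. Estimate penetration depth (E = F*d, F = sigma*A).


A = pi*(d/2)^2 = pi*(12/2)^2 = 113.097 mm^2
E = 0.5*m*v^2 = 0.5*0.028*529^2 = 3917.77 J
depth = E/(sigma*A) = 3917.77 J / (1360 MPa * 113.097 mm^2) = 3917.77/(1360 * 113.097) m = 0.0254711 m ≈ 25.47 mm

25.47 mm


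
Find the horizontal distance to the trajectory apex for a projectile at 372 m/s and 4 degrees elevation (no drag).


R = v0^2*sin(2*theta)/g = 372^2*sin(2*4°)/9.81 = 1963.23 m
apex_dist = R/2 = 1963.23/2 = 981.6 m

981.6 m


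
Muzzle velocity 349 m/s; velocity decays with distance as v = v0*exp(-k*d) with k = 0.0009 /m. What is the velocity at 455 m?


v = v0*exp(-k*d) = 349*exp(-0.0009*455) = 231.7 m/s

231.7 m/s


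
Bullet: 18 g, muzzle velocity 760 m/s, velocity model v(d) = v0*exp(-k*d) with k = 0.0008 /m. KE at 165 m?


v = v0*exp(-k*d) = 760*exp(-0.0008*165) = 666.019 m/s
E = 0.5*m*v^2 = 0.5*0.018*666.019^2 = 3992 J

3992 J


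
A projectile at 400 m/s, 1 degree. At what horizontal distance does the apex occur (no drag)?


R = v0^2*sin(2*theta)/g = 400^2*sin(2*1°)/9.81 = 569.207 m
apex_dist = R/2 = 569.207/2 = 284.6 m

284.6 m


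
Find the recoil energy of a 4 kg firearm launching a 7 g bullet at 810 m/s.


v_r = m_p*v_p/m_gun = 0.007*810/4 = 1.4175 m/s, E_r = 0.5*m_gun*v_r^2 = 0.5*4*1.4175^2 = 4.019 J

4.019 J


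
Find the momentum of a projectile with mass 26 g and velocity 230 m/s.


p = m*v = 0.026*230 = 5.98 kg·m/s

5.98 kg·m/s


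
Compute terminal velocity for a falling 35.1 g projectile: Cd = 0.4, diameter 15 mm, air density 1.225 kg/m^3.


A = pi*(d/2)^2 = pi*(15/2000)^2 = 1.76715e-04 m^2
vt = sqrt(2mg/(Cd*rho*A)) = sqrt(2*0.0351*9.81/(0.4 * 1.225 * 1.76715e-04)) = 89.18 m/s

89.18 m/s


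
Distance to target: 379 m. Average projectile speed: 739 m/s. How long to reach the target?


t = d/v = 379/739 = 0.5129 s

0.5129 s


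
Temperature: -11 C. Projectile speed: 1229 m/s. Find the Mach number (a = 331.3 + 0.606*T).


a = 331.3 + 0.606*(-11) = 324.634 m/s
M = v/a = 1229/324.634 = 3.786

3.786


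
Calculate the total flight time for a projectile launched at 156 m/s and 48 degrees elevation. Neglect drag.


T = 2*v0*sin(theta)/g = 2*156*sin(48°)/9.81 = 23.64 s

23.64 s


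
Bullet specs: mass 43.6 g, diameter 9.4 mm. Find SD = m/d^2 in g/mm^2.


SD = m/d^2 = 43.6/9.4^2 = 0.4934 g/mm^2

0.4934 g/mm^2


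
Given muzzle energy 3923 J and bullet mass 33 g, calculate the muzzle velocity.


v = sqrt(2*E/m) = sqrt(2*3923/0.033) = 487.6 m/s

487.6 m/s


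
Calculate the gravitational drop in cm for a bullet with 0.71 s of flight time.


drop = 0.5*g*t^2 = 0.5*9.81*0.71^2 = 2.47261 m ≈ 247.3 cm

247.3 cm


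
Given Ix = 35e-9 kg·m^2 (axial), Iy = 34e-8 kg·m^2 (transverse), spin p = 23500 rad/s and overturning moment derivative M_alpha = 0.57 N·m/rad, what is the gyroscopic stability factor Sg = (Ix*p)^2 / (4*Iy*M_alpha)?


Sg = Ix^2 * p^2 / (4 * Iy * M_alpha) = (35e-9)^2 * 23500^2 / (4 * 34e-8 * 0.57) = 0.8727

0.8727


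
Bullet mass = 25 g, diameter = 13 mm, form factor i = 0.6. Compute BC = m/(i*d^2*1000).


BC = m/(i*d^2*1000) = 25/(0.6 * 13^2 * 1000) = 0.0002465

0.0002465


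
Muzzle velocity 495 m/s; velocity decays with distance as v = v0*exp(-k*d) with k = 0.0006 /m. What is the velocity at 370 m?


v = v0*exp(-k*d) = 495*exp(-0.0006*370) = 396.5 m/s

396.5 m/s


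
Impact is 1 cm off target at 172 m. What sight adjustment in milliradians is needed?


1 mrad subtends 1 cm per 10 m of range, so adj = error_cm / (dist_m / 10) = 1 / (172/10) = 0.05814 mrad

0.05814 mrad


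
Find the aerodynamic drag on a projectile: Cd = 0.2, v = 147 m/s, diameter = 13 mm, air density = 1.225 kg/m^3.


A = pi*(d/2)^2 = pi*(13/2000)^2 = 1.32732e-04 m^2
Fd = 0.5*Cd*rho*A*v^2 = 0.5*0.2*1.225*1.32732e-04*147^2 = 0.3514 N

0.3514 N


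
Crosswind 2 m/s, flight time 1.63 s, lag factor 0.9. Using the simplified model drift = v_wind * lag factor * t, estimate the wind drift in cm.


drift = v_wind * lag * t = 2 * 0.9 * 1.63 = 2.934 m ≈ 293.4 cm

293.4 cm


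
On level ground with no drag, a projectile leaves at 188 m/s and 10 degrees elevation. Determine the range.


R = v0^2 * sin(2*theta) / g = 188^2 * sin(2*10°) / 9.81 = 1232 m

1232 m


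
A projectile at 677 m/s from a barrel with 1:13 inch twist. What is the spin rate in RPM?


twist_m = 13*0.0254 = 0.3302 m
spin = v/twist = 677/0.3302 = 2050.273 rev/s
RPM = spin*60 = 2050.273*60 ≈ 123016 RPM

123016 RPM


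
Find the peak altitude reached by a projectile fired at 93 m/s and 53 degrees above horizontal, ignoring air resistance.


H = (v0*sin(theta))^2 / (2g) = (93*sin(53°))^2 / (2*9.81) = 281.2 m

281.2 m


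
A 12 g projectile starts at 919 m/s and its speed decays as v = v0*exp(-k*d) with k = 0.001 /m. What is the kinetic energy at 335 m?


v = v0*exp(-k*d) = 919*exp(-0.001*335) = 657.396 m/s
E = 0.5*m*v^2 = 0.5*0.012*657.396^2 = 2593 J

2593 J


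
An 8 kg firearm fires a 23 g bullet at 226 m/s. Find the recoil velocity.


v_recoil = m_p * v_p / m_gun = 0.023 * 226 / 8 = 0.6497 m/s

0.6497 m/s


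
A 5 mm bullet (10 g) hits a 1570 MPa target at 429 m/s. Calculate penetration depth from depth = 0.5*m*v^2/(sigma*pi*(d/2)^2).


A = pi*(d/2)^2 = pi*(5/2)^2 = 19.635 mm^2
E = 0.5*m*v^2 = 0.5*0.01*429^2 = 920.205 J
depth = E/(sigma*A) = 920.205 J / (1570 MPa * 19.635 mm^2) = 920.205/(1570 * 19.635) m = 0.0298507 m ≈ 29.85 mm

29.85 mm


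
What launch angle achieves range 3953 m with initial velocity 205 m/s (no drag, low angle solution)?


sin(2*theta) = R*g/v0^2 = 3953*9.81/205^2 = 0.922759, theta = arcsin(0.922759)/2 = 33.67°

33.67 degrees


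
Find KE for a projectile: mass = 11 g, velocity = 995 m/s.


E = 0.5*m*v^2 = 0.5*0.011*995^2 = 5445 J

5445 J


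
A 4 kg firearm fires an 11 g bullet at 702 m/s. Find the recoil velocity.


v_recoil = m_p * v_p / m_gun = 0.011 * 702 / 4 = 1.93 m/s

1.93 m/s


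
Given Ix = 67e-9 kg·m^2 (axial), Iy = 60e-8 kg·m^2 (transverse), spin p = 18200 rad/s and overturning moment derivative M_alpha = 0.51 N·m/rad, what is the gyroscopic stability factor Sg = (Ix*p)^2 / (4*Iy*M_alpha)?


Sg = Ix^2 * p^2 / (4 * Iy * M_alpha) = (67e-9)^2 * 18200^2 / (4 * 60e-8 * 0.51) = 1.215

1.215


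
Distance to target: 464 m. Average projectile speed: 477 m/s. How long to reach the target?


t = d/v = 464/477 = 0.9727 s

0.9727 s


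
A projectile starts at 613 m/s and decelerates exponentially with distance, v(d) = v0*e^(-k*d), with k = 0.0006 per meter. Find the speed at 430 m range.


v = v0*exp(-k*d) = 613*exp(-0.0006*430) = 473.6 m/s

473.6 m/s


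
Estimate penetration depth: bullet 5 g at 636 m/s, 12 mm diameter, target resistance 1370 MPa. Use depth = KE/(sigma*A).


A = pi*(d/2)^2 = pi*(12/2)^2 = 113.097 mm^2
E = 0.5*m*v^2 = 0.5*0.005*636^2 = 1011.24 J
depth = E/(sigma*A) = 1011.24 J / (1370 MPa * 113.097 mm^2) = 1011.24/(1370 * 113.097) m = 0.00652651 m ≈ 6.527 mm

6.527 mm


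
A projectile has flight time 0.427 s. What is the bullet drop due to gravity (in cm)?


drop = 0.5*g*t^2 = 0.5*9.81*0.427^2 = 0.894324 m ≈ 89.43 cm

89.43 cm


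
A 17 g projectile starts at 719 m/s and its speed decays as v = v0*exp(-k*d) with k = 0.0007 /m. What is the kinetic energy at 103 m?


v = v0*exp(-k*d) = 719*exp(-0.0007*103) = 668.985 m/s
E = 0.5*m*v^2 = 0.5*0.017*668.985^2 = 3804 J

3804 J


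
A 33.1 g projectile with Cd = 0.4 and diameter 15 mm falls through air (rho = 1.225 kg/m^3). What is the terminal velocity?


A = pi*(d/2)^2 = pi*(15/2000)^2 = 1.76715e-04 m^2
vt = sqrt(2mg/(Cd*rho*A)) = sqrt(2*0.0331*9.81/(0.4 * 1.225 * 1.76715e-04)) = 86.6 m/s

86.6 m/s


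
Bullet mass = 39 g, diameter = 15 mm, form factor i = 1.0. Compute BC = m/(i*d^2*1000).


BC = m/(i*d^2*1000) = 39/(1.0 * 15^2 * 1000) = 0.0001733

0.0001733


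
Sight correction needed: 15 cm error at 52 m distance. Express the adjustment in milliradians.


1 mrad subtends 1 cm per 10 m of range, so adj = error_cm / (dist_m / 10) = 15 / (52/10) = 2.885 mrad

2.885 mrad


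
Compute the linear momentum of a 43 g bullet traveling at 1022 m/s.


p = m*v = 0.043*1022 = 43.95 kg·m/s

43.95 kg·m/s


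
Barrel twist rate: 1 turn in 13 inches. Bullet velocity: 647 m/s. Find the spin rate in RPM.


twist_m = 13*0.0254 = 0.3302 m
spin = v/twist = 647/0.3302 = 1959.419 rev/s
RPM = spin*60 = 1959.419*60 ≈ 117565 RPM

117565 RPM


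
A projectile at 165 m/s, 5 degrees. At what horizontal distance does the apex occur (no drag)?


R = v0^2*sin(2*theta)/g = 165^2*sin(2*5°)/9.81 = 481.914 m
apex_dist = R/2 = 481.914/2 = 241 m

241 m


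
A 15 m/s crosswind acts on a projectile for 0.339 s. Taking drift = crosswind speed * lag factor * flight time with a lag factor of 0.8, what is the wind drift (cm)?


drift = v_wind * lag * t = 15 * 0.8 * 0.339 = 4.068 m ≈ 406.8 cm

406.8 cm


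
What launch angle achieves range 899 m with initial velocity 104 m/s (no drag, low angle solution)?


sin(2*theta) = R*g/v0^2 = 899*9.81/104^2 = 0.815384, theta = arcsin(0.815384)/2 = 27.31°

27.31 degrees


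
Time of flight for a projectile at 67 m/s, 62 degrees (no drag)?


T = 2*v0*sin(theta)/g = 2*67*sin(62°)/9.81 = 12.06 s

12.06 s


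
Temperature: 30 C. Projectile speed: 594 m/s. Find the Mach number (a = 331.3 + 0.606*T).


a = 331.3 + 0.606*(30) = 349.48 m/s
M = v/a = 594/349.48 = 1.7

1.7


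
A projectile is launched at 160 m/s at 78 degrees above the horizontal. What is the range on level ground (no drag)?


R = v0^2 * sin(2*theta) / g = 160^2 * sin(2*78°) / 9.81 = 1061 m

1061 m


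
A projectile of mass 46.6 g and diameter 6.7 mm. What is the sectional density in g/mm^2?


SD = m/d^2 = 46.6/6.7^2 = 1.038 g/mm^2

1.038 g/mm^2


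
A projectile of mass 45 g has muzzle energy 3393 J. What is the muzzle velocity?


v = sqrt(2*E/m) = sqrt(2*3393/0.045) = 388.3 m/s

388.3 m/s


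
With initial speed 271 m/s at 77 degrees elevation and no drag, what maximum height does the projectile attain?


H = (v0*sin(theta))^2 / (2g) = (271*sin(77°))^2 / (2*9.81) = 3554 m

3554 m


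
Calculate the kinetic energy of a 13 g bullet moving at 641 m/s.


E = 0.5*m*v^2 = 0.5*0.013*641^2 = 2671 J

2671 J


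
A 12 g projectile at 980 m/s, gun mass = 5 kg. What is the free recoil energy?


v_r = m_p*v_p/m_gun = 0.012*980/5 = 2.352 m/s, E_r = 0.5*m_gun*v_r^2 = 0.5*5*2.352^2 = 13.83 J

13.83 J


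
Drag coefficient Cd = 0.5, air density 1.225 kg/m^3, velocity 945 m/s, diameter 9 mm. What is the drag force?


A = pi*(d/2)^2 = pi*(9/2000)^2 = 6.36173e-05 m^2
Fd = 0.5*Cd*rho*A*v^2 = 0.5*0.5*1.225*6.36173e-05*945^2 = 17.4 N

17.4 N


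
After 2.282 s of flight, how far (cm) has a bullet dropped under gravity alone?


drop = 0.5*g*t^2 = 0.5*9.81*2.282^2 = 25.5429 m ≈ 2554 cm

2554 cm


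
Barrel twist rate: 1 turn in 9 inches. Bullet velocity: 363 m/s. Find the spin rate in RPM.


twist_m = 9*0.0254 = 0.2286 m
spin = v/twist = 363/0.2286 = 1587.927 rev/s
RPM = spin*60 = 1587.927*60 ≈ 95276 RPM

95276 RPM


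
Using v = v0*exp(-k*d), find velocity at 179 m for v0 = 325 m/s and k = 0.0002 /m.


v = v0*exp(-k*d) = 325*exp(-0.0002*179) = 313.6 m/s

313.6 m/s


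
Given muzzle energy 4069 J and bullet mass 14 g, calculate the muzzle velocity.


v = sqrt(2*E/m) = sqrt(2*4069/0.014) = 762.4 m/s

762.4 m/s


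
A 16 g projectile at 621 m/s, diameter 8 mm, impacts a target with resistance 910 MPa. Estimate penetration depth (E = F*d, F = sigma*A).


A = pi*(d/2)^2 = pi*(8/2)^2 = 50.2655 mm^2
E = 0.5*m*v^2 = 0.5*0.016*621^2 = 3085.13 J
depth = E/(sigma*A) = 3085.13 J / (910 MPa * 50.2655 mm^2) = 3085.13/(910 * 50.2655) m = 0.0674469 m ≈ 67.45 mm

67.45 mm


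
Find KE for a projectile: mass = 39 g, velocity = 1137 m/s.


E = 0.5*m*v^2 = 0.5*0.039*1137^2 = 25209 J

25209 J


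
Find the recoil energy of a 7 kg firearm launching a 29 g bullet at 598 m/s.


v_r = m_p*v_p/m_gun = 0.029*598/7 = 2.47743 m/s, E_r = 0.5*m_gun*v_r^2 = 0.5*7*2.47743^2 = 21.48 J

21.48 J


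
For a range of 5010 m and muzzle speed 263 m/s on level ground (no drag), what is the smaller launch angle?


sin(2*theta) = R*g/v0^2 = 5010*9.81/263^2 = 0.710551, theta = arcsin(0.710551)/2 = 22.64°

22.64 degrees


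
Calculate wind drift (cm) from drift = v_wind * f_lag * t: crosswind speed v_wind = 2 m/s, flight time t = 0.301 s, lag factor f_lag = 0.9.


drift = v_wind * lag * t = 2 * 0.9 * 0.301 = 0.5418 m ≈ 54.18 cm

54.18 cm


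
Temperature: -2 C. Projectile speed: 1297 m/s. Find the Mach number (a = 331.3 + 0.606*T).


a = 331.3 + 0.606*(-2) = 330.088 m/s
M = v/a = 1297/330.088 = 3.929

3.929


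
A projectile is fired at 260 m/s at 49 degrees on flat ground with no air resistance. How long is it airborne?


T = 2*v0*sin(theta)/g = 2*260*sin(49°)/9.81 = 40 s

40 s


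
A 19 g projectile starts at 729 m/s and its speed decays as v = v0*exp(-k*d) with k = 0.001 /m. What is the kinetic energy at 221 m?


v = v0*exp(-k*d) = 729*exp(-0.001*221) = 584.451 m/s
E = 0.5*m*v^2 = 0.5*0.019*584.451^2 = 3245 J

3245 J


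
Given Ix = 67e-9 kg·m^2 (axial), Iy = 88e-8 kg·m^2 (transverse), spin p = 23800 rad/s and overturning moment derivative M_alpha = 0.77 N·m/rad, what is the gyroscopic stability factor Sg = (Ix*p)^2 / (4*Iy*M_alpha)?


Sg = Ix^2 * p^2 / (4 * Iy * M_alpha) = (67e-9)^2 * 23800^2 / (4 * 88e-8 * 0.77) = 0.9381

0.9381


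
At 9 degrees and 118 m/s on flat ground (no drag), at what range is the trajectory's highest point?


R = v0^2*sin(2*theta)/g = 118^2*sin(2*9°)/9.81 = 438.609 m
apex_dist = R/2 = 438.609/2 = 219.3 m

219.3 m


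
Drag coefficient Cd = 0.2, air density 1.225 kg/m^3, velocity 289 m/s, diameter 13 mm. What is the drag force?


A = pi*(d/2)^2 = pi*(13/2000)^2 = 1.32732e-04 m^2
Fd = 0.5*Cd*rho*A*v^2 = 0.5*0.2*1.225*1.32732e-04*289^2 = 1.358 N

1.358 N


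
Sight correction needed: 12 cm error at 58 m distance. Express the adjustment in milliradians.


1 mrad subtends 1 cm per 10 m of range, so adj = error_cm / (dist_m / 10) = 12 / (58/10) = 2.069 mrad

2.069 mrad


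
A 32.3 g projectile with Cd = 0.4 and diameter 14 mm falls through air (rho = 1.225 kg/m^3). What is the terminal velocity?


A = pi*(d/2)^2 = pi*(14/2000)^2 = 1.53938e-04 m^2
vt = sqrt(2mg/(Cd*rho*A)) = sqrt(2*0.0323*9.81/(0.4 * 1.225 * 1.53938e-04)) = 91.66 m/s

91.66 m/s


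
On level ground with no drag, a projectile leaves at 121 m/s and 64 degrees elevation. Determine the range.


R = v0^2 * sin(2*theta) / g = 121^2 * sin(2*64°) / 9.81 = 1176 m

1176 m


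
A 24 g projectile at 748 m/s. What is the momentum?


p = m*v = 0.024*748 = 17.95 kg·m/s

17.95 kg·m/s


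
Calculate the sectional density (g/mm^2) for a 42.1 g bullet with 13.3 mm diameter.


SD = m/d^2 = 42.1/13.3^2 = 0.238 g/mm^2

0.238 g/mm^2


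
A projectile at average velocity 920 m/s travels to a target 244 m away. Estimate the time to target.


t = d/v = 244/920 = 0.2652 s

0.2652 s


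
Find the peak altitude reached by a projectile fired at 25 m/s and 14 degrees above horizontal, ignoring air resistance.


H = (v0*sin(theta))^2 / (2g) = (25*sin(14°))^2 / (2*9.81) = 1.864 m

1.864 m


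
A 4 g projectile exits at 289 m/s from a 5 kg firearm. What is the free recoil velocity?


v_recoil = m_p * v_p / m_gun = 0.004 * 289 / 5 = 0.2312 m/s

0.2312 m/s


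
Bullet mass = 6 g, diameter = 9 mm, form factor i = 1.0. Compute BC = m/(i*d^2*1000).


BC = m/(i*d^2*1000) = 6/(1.0 * 9^2 * 1000) = 7.407e-05

7.407e-05


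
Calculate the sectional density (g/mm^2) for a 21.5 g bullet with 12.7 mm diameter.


SD = m/d^2 = 21.5/12.7^2 = 0.1333 g/mm^2

0.1333 g/mm^2


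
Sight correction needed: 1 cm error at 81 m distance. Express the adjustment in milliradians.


1 mrad subtends 1 cm per 10 m of range, so adj = error_cm / (dist_m / 10) = 1 / (81/10) = 0.1235 mrad

0.1235 mrad


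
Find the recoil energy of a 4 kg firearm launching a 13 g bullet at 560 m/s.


v_r = m_p*v_p/m_gun = 0.013*560/4 = 1.82 m/s, E_r = 0.5*m_gun*v_r^2 = 0.5*4*1.82^2 = 6.625 J

6.625 J


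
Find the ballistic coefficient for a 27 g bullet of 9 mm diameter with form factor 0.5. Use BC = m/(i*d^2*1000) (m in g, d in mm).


BC = m/(i*d^2*1000) = 27/(0.5 * 9^2 * 1000) = 0.0006667

0.0006667


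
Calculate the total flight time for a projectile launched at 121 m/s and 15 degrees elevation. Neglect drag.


T = 2*v0*sin(theta)/g = 2*121*sin(15°)/9.81 = 6.385 s

6.385 s


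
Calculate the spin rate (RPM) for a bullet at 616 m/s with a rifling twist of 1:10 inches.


twist_m = 10*0.0254 = 0.254 m
spin = v/twist = 616/0.254 = 2425.197 rev/s
RPM = spin*60 = 2425.197*60 ≈ 145512 RPM

145512 RPM


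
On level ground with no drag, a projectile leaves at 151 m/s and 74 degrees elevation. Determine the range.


R = v0^2 * sin(2*theta) / g = 151^2 * sin(2*74°) / 9.81 = 1232 m

1232 m


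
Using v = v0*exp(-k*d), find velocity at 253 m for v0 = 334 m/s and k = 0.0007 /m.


v = v0*exp(-k*d) = 334*exp(-0.0007*253) = 279.8 m/s

279.8 m/s


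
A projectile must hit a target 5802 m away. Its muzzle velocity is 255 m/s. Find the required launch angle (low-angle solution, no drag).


sin(2*theta) = R*g/v0^2 = 5802*9.81/255^2 = 0.875319, theta = arcsin(0.875319)/2 = 30.54°

30.54 degrees


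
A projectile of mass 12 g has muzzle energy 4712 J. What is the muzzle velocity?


v = sqrt(2*E/m) = sqrt(2*4712/0.012) = 886.2 m/s

886.2 m/s


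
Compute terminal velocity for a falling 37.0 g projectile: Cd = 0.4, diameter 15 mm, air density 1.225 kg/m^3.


A = pi*(d/2)^2 = pi*(15/2000)^2 = 1.76715e-04 m^2
vt = sqrt(2mg/(Cd*rho*A)) = sqrt(2*0.037*9.81/(0.4 * 1.225 * 1.76715e-04)) = 91.56 m/s

91.56 m/s


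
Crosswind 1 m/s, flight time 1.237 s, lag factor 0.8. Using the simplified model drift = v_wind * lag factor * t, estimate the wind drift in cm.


drift = v_wind * lag * t = 1 * 0.8 * 1.237 = 0.9896 m ≈ 98.96 cm

98.96 cm


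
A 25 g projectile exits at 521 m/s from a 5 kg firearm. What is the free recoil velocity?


v_recoil = m_p * v_p / m_gun = 0.025 * 521 / 5 = 2.605 m/s

2.605 m/s


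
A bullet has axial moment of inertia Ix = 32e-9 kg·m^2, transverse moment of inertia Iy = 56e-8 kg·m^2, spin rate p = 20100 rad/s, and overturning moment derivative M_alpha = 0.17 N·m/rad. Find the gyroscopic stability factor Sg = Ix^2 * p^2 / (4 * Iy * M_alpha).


Sg = Ix^2 * p^2 / (4 * Iy * M_alpha) = (32e-9)^2 * 20100^2 / (4 * 56e-8 * 0.17) = 1.086

1.086


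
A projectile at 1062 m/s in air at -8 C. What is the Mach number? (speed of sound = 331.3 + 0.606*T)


a = 331.3 + 0.606*(-8) = 326.452 m/s
M = v/a = 1062/326.452 = 3.253

3.253


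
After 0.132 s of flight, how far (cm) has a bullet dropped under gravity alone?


drop = 0.5*g*t^2 = 0.5*9.81*0.132^2 = 0.0854647 m ≈ 8.546 cm

8.546 cm


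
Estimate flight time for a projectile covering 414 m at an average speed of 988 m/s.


t = d/v = 414/988 = 0.419 s

0.419 s


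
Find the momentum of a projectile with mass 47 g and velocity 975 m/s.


p = m*v = 0.047*975 = 45.83 kg·m/s

45.83 kg·m/s


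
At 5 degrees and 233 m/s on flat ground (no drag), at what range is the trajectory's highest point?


R = v0^2*sin(2*theta)/g = 233^2*sin(2*5°)/9.81 = 960.977 m
apex_dist = R/2 = 960.977/2 = 480.5 m

480.5 m


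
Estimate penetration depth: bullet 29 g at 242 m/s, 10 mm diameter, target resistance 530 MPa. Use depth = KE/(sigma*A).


A = pi*(d/2)^2 = pi*(10/2)^2 = 78.5398 mm^2
E = 0.5*m*v^2 = 0.5*0.029*242^2 = 849.178 J
depth = E/(sigma*A) = 849.178 J / (530 MPa * 78.5398 mm^2) = 849.178/(530 * 78.5398) m = 0.0204001 m ≈ 20.4 mm

20.4 mm


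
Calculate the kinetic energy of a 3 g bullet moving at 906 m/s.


E = 0.5*m*v^2 = 0.5*0.003*906^2 = 1231 J

1231 J


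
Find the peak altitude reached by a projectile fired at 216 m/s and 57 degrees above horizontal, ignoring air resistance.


H = (v0*sin(theta))^2 / (2g) = (216*sin(57°))^2 / (2*9.81) = 1673 m

1673 m


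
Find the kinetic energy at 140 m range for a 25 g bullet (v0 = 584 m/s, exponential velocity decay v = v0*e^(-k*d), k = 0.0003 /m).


v = v0*exp(-k*d) = 584*exp(-0.0003*140) = 559.98 m/s
E = 0.5*m*v^2 = 0.5*0.025*559.98^2 = 3920 J

3920 J


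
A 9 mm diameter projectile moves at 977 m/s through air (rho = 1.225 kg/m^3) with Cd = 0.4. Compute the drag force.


A = pi*(d/2)^2 = pi*(9/2000)^2 = 6.36173e-05 m^2
Fd = 0.5*Cd*rho*A*v^2 = 0.5*0.4*1.225*6.36173e-05*977^2 = 14.88 N

14.88 N
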